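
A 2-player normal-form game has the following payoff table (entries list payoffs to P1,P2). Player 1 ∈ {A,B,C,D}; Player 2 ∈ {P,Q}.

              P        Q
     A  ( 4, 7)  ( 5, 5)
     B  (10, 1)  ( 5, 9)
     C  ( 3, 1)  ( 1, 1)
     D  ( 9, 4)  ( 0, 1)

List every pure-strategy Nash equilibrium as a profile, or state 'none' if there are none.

NE set: (B,Q)

(A,P): not NE [P1→B gives 10>4]
(A,Q): not NE [P2→P gives 7>5]
(B,P): not NE [P2→Q gives 9>1]
(B,Q): NE
(C,P): not NE [P1→B gives 10>3]
(C,Q): not NE [P1→B gives 5>1]
(D,P): not NE [P1→B gives 10>9]
(D,Q): not NE [P1→B gives 5>0; P2→P gives 4>1]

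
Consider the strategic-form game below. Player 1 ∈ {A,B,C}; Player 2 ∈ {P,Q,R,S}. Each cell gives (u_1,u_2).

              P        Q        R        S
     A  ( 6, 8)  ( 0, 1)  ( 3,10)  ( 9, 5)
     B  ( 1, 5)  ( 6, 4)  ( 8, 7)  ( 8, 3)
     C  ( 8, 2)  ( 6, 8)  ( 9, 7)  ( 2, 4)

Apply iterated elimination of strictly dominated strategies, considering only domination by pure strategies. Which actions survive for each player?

Survivors P1:{B,C} P2:{Q,R}

P2 drop P (R beats it: A:10>8 B:7>5 C:7>2)
P2 drop S (R beats it: A:10>5 B:7>3 C:7>4)
P1 drop A (B beats it: Q:6>0 R:8>3)
P1→{B,C} P2→{Q,R}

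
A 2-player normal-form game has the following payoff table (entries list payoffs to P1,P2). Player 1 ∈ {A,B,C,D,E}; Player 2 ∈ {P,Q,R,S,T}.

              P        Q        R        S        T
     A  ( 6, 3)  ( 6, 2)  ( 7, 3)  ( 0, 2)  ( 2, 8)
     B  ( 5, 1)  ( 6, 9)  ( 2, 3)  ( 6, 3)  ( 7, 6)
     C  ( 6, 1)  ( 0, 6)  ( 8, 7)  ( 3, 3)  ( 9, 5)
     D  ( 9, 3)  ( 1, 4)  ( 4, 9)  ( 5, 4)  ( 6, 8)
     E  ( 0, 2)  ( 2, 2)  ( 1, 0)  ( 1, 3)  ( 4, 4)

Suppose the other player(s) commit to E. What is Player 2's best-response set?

u_2(P vs E) = 2
u_2(Q vs E) = 2
u_2(R vs E) = 0
u_2(S vs E) = 3
u_2(T vs E) = 4
max payoff 4 at {T}

BR_2 = {T}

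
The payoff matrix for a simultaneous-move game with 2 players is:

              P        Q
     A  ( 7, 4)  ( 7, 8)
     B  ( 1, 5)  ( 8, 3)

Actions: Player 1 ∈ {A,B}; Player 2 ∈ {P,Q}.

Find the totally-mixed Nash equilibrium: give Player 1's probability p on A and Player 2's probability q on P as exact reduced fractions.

p=1/3, q=1/7

P1 indiff ⇒ q·7+(1-q)·7 = q·1+(1-q)·8 ⇒ q(6) = (1-q)(1) ⇒ q = 1/7
P2 indiff ⇒ p·4+(1-p)·5 = p·8+(1-p)·3 ⇒ p(-4) = (1-p)(-2) ⇒ p = 1/3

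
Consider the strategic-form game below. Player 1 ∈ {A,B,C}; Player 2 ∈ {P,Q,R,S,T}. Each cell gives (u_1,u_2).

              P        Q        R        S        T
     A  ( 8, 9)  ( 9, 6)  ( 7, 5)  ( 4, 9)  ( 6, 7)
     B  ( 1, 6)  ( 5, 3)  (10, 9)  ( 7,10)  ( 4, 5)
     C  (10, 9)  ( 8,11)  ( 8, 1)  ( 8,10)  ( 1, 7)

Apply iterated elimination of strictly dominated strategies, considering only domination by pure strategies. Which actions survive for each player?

P2 drop R (S beats it: A:9>5 B:10>9 C:10>1)
P2 drop T (P beats it: A:9>7 B:6>5 C:9>7)
P1 drop B (C beats it: P:10>1 Q:8>5 S:8>7)
P1→{A,C} P2→{P,Q,S}

IESDS → P1:{A,C} P2:{P,Q,S}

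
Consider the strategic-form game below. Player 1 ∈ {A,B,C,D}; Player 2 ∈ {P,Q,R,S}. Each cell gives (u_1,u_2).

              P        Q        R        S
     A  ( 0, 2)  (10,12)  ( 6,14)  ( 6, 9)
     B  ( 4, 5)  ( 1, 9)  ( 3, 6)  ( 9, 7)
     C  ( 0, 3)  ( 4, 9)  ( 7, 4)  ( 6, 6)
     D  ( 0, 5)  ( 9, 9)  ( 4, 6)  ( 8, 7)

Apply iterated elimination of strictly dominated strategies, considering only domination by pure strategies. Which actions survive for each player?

P2 drop P (Q beats it: A:12>2 B:9>5 C:9>3 D:9>5)
P2 drop S (Q beats it: A:12>9 B:9>7 C:9>6 D:9>7)
P1 drop B (A beats it: Q:10>1 R:6>3)
P1 drop D (A beats it: Q:10>9 R:6>4)
P1→{A,C} P2→{Q,R}

IESDS → P1:{A,C} P2:{Q,R}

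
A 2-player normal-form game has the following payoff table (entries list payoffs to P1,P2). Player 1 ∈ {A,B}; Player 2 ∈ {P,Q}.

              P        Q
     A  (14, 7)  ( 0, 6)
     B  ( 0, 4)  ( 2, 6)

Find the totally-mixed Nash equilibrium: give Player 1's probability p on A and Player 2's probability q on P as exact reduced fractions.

P1 indiff ⇒ q·14+(1-q)·0 = q·0+(1-q)·2 ⇒ q(14) = (1-q)(2) ⇒ q = 1/8
P2 indiff ⇒ p·7+(1-p)·4 = p·6+(1-p)·6 ⇒ p(1) = (1-p)(2) ⇒ p = 2/3

p=2/3, q=1/8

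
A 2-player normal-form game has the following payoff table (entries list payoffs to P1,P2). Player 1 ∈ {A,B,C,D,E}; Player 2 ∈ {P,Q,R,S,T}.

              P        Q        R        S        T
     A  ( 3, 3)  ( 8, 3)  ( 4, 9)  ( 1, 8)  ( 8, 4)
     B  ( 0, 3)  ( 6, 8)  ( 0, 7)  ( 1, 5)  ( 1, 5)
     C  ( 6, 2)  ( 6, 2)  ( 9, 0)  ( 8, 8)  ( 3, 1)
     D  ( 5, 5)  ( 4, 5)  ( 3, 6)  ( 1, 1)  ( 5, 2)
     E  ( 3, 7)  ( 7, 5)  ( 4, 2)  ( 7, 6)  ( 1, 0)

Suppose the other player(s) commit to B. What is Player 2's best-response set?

u_2(P vs B) = 3
u_2(Q vs B) = 8
u_2(R vs B) = 7
u_2(S vs B) = 5
u_2(T vs B) = 5
max payoff 8 at {Q}

P2 best: {Q}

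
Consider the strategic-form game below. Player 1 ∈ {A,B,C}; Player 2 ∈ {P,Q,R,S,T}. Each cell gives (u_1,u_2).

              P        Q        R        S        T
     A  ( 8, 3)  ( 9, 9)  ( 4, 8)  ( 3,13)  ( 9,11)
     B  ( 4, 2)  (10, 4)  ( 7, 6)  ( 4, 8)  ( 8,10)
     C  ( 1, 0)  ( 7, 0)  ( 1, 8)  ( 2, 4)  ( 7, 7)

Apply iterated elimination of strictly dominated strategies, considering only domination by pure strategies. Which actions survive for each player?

P1 drop C (A beats it: P:8>1 Q:9>7 R:4>1 S:3>2 T:9>7)
P2 drop P (Q beats it: A:9>3 B:4>2)
P2 drop Q (S beats it: A:13>9 B:8>4)
P2 drop R (S beats it: A:13>8 B:8>6)
P1→{A,B} P2→{S,T}

Remaining: P1:{A,B} P2:{S,T}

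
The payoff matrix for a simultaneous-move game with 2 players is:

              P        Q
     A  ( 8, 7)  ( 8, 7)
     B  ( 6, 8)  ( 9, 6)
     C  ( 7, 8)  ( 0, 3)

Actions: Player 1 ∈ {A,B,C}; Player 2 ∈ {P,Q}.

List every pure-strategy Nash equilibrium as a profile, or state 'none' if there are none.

(A,P): NE
(A,Q): not NE [P1→B gives 9>8]
(B,P): not NE [P1→A gives 8>6]
(B,Q): not NE [P2→P gives 8>6]
(C,P): not NE [P1→A gives 8>7]
(C,Q): not NE [P1→B gives 9>0; P2→P gives 8>3]

NE set: (A,P)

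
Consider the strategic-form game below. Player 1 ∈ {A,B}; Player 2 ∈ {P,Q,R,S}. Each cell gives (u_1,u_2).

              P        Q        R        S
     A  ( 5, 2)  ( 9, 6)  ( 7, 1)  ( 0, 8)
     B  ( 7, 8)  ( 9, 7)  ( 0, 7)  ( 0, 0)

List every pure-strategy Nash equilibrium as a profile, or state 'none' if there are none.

(A,P): not NE [P1→B gives 7>5; P2→S gives 8>2]
(A,Q): not NE [P2→S gives 8>6]
(A,R): not NE [P2→S gives 8>1]
(A,S): NE
(B,P): NE
(B,Q): not NE [P2→P gives 8>7]
(B,R): not NE [P1→A gives 7>0; P2→P gives 8>7]
(B,S): not NE [P2→P gives 8>0]

NE set: (A,S), (B,P)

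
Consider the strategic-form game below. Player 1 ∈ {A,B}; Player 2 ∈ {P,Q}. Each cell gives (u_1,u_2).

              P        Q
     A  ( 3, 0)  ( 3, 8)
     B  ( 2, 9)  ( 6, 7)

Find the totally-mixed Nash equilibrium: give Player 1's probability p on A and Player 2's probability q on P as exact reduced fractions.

P1 indiff ⇒ q·3+(1-q)·3 = q·2+(1-q)·6 ⇒ q(1) = (1-q)(3) ⇒ q = 3/4
P2 indiff ⇒ p·0+(1-p)·9 = p·8+(1-p)·7 ⇒ p(-8) = (1-p)(-2) ⇒ p = 1/5

(p,q) = (1/5, 3/4)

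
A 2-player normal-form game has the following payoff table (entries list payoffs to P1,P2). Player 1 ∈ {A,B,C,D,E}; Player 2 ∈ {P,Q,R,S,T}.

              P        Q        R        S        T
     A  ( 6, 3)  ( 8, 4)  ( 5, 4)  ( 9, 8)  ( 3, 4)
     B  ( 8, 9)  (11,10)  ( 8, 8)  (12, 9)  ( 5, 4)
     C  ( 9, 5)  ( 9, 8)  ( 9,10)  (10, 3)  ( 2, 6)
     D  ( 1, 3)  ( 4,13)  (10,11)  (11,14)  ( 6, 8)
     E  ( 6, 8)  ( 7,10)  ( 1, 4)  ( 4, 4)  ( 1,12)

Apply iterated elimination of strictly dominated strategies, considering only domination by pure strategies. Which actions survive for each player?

Survivors P1:{B,C,D} P2:{Q,R,S}

P1 drop A (B beats it: P:8>6 Q:11>8 R:8>5 S:12>9 T:5>3)
P1 drop E (B beats it: P:8>6 Q:11>7 R:8>1 S:12>4 T:5>1)
P2 drop P (Q beats it: B:10>9 C:8>5 D:13>3)
P2 drop T (Q beats it: B:10>4 C:8>6 D:13>8)
P1→{B,C,D} P2→{Q,R,S}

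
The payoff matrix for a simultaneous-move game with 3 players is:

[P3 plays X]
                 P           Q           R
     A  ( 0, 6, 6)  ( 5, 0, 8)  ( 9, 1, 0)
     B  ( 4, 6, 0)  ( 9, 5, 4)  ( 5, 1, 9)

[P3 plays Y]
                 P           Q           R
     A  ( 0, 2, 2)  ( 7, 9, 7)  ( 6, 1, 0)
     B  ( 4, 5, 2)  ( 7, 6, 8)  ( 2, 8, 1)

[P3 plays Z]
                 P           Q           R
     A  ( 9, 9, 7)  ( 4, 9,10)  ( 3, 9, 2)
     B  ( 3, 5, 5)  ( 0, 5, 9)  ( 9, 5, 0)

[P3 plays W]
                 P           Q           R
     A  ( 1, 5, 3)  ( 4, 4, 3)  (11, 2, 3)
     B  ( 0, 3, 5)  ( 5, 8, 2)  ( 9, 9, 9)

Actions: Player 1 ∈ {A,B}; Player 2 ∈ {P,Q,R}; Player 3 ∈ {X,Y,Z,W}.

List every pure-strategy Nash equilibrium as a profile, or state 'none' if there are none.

(A,P,X): not NE [P1→B gives 4>0; P3→Z gives 7>6]
(A,P,Y): not NE [P1→B gives 4>0; P2→Q gives 9>2; P3→Z gives 7>2]
(A,P,Z): NE
(A,P,W): not NE [P3→Z gives 7>3]
(A,Q,X): not NE [P1→B gives 9>5; P2→P gives 6>0; P3→Z gives 10>8]
(A,Q,Y): not NE [P3→Z gives 10>7]
(A,Q,Z): NE
(A,Q,W): not NE [P1→B gives 5>4; P2→P gives 5>4; P3→Z gives 10>3]
(A,R,X): not NE [P2→P gives 6>1; P3→W gives 3>0]
(A,R,Y): not NE [P2→Q gives 9>1; P3→W gives 3>0]
(A,R,Z): not NE [P1→B gives 9>3; P3→W gives 3>2]
(A,R,W): not NE [P2→P gives 5>2]
(B,P,X): not NE [P3→W gives 5>0]
(B,P,Y): not NE [P2→R gives 8>5; P3→W gives 5>2]
(B,P,Z): not NE [P1→A gives 9>3]
(B,P,W): not NE [P1→A gives 1>0; P2→R gives 9>3]
(B,Q,X): not NE [P2→P gives 6>5; P3→Z gives 9>4]
(B,Q,Y): not NE [P2→R gives 8>6; P3→Z gives 9>8]
(B,Q,Z): not NE [P1→A gives 4>0]
(B,Q,W): not NE [P2→R gives 9>8; P3→Z gives 9>2]
(B,R,X): not NE [P1→A gives 9>5; P2→P gives 6>1]
(B,R,Y): not NE [P1→A gives 6>2; P3→W gives 9>1]
(B,R,Z): not NE [P3→W gives 9>0]
(B,R,W): not NE [P1→A gives 11>9]

PSNE = {(A,P,Z), (A,Q,Z)}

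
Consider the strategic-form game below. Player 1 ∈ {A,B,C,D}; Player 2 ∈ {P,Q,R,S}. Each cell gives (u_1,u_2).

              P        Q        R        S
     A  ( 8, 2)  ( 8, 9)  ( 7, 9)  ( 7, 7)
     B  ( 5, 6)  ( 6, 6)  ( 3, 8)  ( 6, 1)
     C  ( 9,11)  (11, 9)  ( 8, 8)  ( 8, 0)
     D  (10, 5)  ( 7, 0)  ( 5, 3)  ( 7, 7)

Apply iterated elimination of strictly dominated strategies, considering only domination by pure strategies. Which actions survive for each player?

Survivors P1:{C,D} P2:{P,S}

P1 drop A (C beats it: P:9>8 Q:11>8 R:8>7 S:8>7)
P1 drop B (C beats it: P:9>5 Q:11>6 R:8>3 S:8>6)
P2 drop Q (P beats it: C:11>9 D:5>0)
P2 drop R (P beats it: C:11>8 D:5>3)
P1→{C,D} P2→{P,S}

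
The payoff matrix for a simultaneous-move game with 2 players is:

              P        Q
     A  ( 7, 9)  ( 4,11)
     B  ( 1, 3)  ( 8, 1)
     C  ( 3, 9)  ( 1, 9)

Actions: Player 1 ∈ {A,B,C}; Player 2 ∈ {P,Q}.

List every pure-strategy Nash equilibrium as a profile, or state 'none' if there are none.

(A,P): not NE [P2→Q gives 11>9]
(A,Q): not NE [P1→B gives 8>4]
(B,P): not NE [P1→A gives 7>1]
(B,Q): not NE [P2→P gives 3>1]
(C,P): not NE [P1→A gives 7>3]
(C,Q): not NE [P1→B gives 8>1]

Equilibria: none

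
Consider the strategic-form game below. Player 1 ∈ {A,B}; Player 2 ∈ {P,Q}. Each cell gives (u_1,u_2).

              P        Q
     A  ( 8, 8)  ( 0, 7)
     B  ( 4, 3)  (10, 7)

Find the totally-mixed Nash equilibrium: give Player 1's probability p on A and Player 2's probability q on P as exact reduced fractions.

P1 mixes 4/5 on A; P2 mixes 5/7 on P

P1 indiff ⇒ q·8+(1-q)·0 = q·4+(1-q)·10 ⇒ q(4) = (1-q)(10) ⇒ q = 5/7
P2 indiff ⇒ p·8+(1-p)·3 = p·7+(1-p)·7 ⇒ p(1) = (1-p)(4) ⇒ p = 4/5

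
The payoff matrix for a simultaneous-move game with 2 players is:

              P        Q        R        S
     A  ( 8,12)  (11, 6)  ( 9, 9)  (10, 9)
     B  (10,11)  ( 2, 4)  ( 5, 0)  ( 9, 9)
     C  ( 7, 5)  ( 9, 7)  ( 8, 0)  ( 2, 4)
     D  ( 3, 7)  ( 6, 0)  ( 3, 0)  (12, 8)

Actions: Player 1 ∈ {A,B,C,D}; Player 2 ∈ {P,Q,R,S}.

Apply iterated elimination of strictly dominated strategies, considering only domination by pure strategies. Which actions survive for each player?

Remaining: P1:{A,B,D} P2:{P,S}

P1 drop C (A beats it: P:8>7 Q:11>9 R:9>8 S:10>2)
P2 drop Q (P beats it: A:12>6 B:11>4 D:7>0)
P2 drop R (P beats it: A:12>9 B:11>0 D:7>0)
P1→{A,B,D} P2→{P,S}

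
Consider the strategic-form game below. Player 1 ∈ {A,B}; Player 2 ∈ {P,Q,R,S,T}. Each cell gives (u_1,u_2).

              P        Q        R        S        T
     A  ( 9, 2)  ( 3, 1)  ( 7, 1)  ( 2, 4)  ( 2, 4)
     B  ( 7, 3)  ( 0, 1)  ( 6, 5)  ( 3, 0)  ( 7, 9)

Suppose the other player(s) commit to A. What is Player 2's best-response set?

u_2(P vs A) = 2
u_2(Q vs A) = 1
u_2(R vs A) = 1
u_2(S vs A) = 4
u_2(T vs A) = 4
max payoff 4 at {S,T}

argmax u_2 = {S,T}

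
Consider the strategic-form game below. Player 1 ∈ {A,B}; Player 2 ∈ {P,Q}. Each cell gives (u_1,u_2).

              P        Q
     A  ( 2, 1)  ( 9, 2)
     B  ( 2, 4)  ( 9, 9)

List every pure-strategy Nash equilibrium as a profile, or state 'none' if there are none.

(A,P): not NE [P2→Q gives 2>1]
(A,Q): NE
(B,P): not NE [P2→Q gives 9>4]
(B,Q): NE

Nash profiles: (A,Q), (B,Q)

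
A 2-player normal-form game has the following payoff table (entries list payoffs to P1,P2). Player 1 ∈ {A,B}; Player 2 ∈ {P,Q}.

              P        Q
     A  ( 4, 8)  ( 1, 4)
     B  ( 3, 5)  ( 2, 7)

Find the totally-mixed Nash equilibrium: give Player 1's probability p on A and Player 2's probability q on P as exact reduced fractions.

p=1/3, q=1/2

P1 indiff ⇒ q·4+(1-q)·1 = q·3+(1-q)·2 ⇒ q(1) = (1-q)(1) ⇒ q = 1/2
P2 indiff ⇒ p·8+(1-p)·5 = p·4+(1-p)·7 ⇒ p(4) = (1-p)(2) ⇒ p = 1/3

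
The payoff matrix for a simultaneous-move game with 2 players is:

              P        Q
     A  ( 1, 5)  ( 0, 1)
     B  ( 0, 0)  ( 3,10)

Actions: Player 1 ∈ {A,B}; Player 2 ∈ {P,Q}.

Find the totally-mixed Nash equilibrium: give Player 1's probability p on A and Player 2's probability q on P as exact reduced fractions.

p=5/7, q=3/4

P1 indiff ⇒ q·1+(1-q)·0 = q·0+(1-q)·3 ⇒ q(1) = (1-q)(3) ⇒ q = 3/4
P2 indiff ⇒ p·5+(1-p)·0 = p·1+(1-p)·10 ⇒ p(4) = (1-p)(10) ⇒ p = 5/7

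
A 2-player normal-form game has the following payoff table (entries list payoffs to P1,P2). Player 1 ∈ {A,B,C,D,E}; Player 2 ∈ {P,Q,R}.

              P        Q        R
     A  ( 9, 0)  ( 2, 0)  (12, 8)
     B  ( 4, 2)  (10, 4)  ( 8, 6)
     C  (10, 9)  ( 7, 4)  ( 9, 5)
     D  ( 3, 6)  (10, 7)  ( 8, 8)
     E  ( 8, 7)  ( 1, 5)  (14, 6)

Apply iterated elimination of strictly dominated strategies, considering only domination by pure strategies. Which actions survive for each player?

P2 drop Q (R beats it: A:8>0 B:6>4 C:5>4 D:8>7 E:6>5)
P1 drop B (A beats it: P:9>4 R:12>8)
P1 drop D (A beats it: P:9>3 R:12>8)
P1→{A,C,E} P2→{P,R}

IESDS → P1:{A,C,E} P2:{P,R}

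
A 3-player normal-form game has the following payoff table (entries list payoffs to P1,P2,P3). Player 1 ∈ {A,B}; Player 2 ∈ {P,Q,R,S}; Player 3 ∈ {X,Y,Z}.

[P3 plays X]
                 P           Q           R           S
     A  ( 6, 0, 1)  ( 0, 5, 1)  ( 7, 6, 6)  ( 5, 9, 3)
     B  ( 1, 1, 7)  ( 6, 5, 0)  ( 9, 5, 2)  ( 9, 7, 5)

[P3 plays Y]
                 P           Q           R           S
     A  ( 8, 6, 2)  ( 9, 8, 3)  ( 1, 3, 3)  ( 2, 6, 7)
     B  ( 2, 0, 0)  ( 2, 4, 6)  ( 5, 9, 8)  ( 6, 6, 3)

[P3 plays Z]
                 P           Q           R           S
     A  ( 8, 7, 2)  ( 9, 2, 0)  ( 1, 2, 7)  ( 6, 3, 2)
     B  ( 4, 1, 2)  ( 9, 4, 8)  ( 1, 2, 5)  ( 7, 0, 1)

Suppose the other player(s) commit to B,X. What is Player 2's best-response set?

u_2(P vs B,X) = 1
u_2(Q vs B,X) = 5
u_2(R vs B,X) = 5
u_2(S vs B,X) = 7
max payoff 7 at {S}

argmax u_2 = {S}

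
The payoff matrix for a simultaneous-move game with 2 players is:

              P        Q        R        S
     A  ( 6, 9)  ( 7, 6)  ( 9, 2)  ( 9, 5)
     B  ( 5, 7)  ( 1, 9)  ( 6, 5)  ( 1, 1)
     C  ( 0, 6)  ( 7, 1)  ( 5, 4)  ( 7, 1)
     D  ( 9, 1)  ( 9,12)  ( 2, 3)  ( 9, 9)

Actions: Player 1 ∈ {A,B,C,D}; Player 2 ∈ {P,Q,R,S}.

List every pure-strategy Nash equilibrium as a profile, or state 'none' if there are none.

Nash profiles: (D,Q)

(A,P): not NE [P1→D gives 9>6]
(A,Q): not NE [P1→D gives 9>7; P2→P gives 9>6]
(A,R): not NE [P2→P gives 9>2]
(A,S): not NE [P2→P gives 9>5]
(B,P): not NE [P1→D gives 9>5; P2→Q gives 9>7]
(B,Q): not NE [P1→D gives 9>1]
(B,R): not NE [P1→A gives 9>6; P2→Q gives 9>5]
(B,S): not NE [P1→D gives 9>1; P2→Q gives 9>1]
(C,P): not NE [P1→D gives 9>0]
(C,Q): not NE [P1→D gives 9>7; P2→P gives 6>1]
(C,R): not NE [P1→A gives 9>5; P2→P gives 6>4]
(C,S): not NE [P1→D gives 9>7; P2→P gives 6>1]
(D,P): not NE [P2→Q gives 12>1]
(D,Q): NE
(D,R): not NE [P1→A gives 9>2; P2→Q gives 12>3]
(D,S): not NE [P2→Q gives 12>9]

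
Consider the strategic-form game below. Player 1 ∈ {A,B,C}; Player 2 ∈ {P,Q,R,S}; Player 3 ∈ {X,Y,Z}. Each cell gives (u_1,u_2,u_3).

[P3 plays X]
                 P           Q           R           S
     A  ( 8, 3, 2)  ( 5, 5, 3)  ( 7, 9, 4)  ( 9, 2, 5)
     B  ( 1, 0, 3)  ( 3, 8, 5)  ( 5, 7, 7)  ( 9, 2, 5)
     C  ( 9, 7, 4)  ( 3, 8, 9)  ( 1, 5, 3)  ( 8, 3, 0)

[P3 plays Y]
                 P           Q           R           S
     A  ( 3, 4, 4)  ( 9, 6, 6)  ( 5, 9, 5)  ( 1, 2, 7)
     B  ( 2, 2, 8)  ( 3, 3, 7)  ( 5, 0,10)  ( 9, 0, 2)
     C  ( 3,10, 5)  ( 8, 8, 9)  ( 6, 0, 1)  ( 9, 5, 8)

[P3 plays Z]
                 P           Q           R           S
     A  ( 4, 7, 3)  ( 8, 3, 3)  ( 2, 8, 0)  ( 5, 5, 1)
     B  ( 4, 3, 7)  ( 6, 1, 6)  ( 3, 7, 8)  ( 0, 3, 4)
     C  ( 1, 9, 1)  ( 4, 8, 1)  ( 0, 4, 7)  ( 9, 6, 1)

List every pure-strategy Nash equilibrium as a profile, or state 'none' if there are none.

Nash profiles: (C,P,Y)

(A,P,X): not NE [P1→C gives 9>8; P2→R gives 9>3; P3→Y gives 4>2]
(A,P,Y): not NE [P2→R gives 9>4]
(A,P,Z): not NE [P2→R gives 8>7; P3→Y gives 4>3]
(A,Q,X): not NE [P2→R gives 9>5; P3→Y gives 6>3]
(A,Q,Y): not NE [P2→R gives 9>6]
(A,Q,Z): not NE [P2→R gives 8>3; P3→Y gives 6>3]
(A,R,X): not NE [P3→Y gives 5>4]
(A,R,Y): not NE [P1→C gives 6>5]
(A,R,Z): not NE [P1→B gives 3>2; P3→Y gives 5>0]
(A,S,X): not NE [P2→R gives 9>2; P3→Y gives 7>5]
(A,S,Y): not NE [P1→C gives 9>1; P2→R gives 9>2]
(A,S,Z): not NE [P1→C gives 9>5; P2→R gives 8>5; P3→Y gives 7>1]
(B,P,X): not NE [P1→C gives 9>1; P2→Q gives 8>0; P3→Y gives 8>3]
(B,P,Y): not NE [P1→C gives 3>2; P2→Q gives 3>2]
(B,P,Z): not NE [P2→R gives 7>3; P3→Y gives 8>7]
(B,Q,X): not NE [P1→A gives 5>3; P3→Y gives 7>5]
(B,Q,Y): not NE [P1→A gives 9>3]
(B,Q,Z): not NE [P1→A gives 8>6; P2→R gives 7>1; P3→Y gives 7>6]
(B,R,X): not NE [P1→A gives 7>5; P2→Q gives 8>7; P3→Y gives 10>7]
(B,R,Y): not NE [P1→C gives 6>5; P2→Q gives 3>0]
(B,R,Z): not NE [P3→Y gives 10>8]
(B,S,X): not NE [P2→Q gives 8>2]
(B,S,Y): not NE [P2→Q gives 3>0; P3→X gives 5>2]
(B,S,Z): not NE [P1→C gives 9>0; P2→R gives 7>3; P3→X gives 5>4]
(C,P,X): not NE [P2→Q gives 8>7; P3→Y gives 5>4]
(C,P,Y): NE
(C,P,Z): not NE [P1→B gives 4>1; P3→Y gives 5>1]
(C,Q,X): not NE [P1→A gives 5>3]
(C,Q,Y): not NE [P1→A gives 9>8; P2→P gives 10>8]
(C,Q,Z): not NE [P1→A gives 8>4; P2→P gives 9>8; P3→Y gives 9>1]
(C,R,X): not NE [P1→A gives 7>1; P2→Q gives 8>5; P3→Z gives 7>3]
(C,R,Y): not NE [P2→P gives 10>0; P3→Z gives 7>1]
(C,R,Z): not NE [P1→B gives 3>0; P2→P gives 9>4]
(C,S,X): not NE [P1→B gives 9>8; P2→Q gives 8>3; P3→Y gives 8>0]
(C,S,Y): not NE [P2→P gives 10>5]
(C,S,Z): not NE [P2→P gives 9>6; P3→Y gives 8>1]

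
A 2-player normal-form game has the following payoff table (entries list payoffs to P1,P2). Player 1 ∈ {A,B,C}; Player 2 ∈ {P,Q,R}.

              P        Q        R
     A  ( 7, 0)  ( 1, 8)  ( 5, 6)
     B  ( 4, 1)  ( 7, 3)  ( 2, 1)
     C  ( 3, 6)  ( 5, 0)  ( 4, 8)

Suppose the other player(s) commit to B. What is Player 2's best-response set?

u_2(P vs B) = 1
u_2(Q vs B) = 3
u_2(R vs B) = 1
max payoff 3 at {Q}

argmax u_2 = {Q}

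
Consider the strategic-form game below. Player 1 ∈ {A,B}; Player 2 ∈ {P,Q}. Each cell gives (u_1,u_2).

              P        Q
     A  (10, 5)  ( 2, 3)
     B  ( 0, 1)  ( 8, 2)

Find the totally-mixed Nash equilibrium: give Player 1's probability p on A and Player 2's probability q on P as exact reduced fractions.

P1 indiff ⇒ q·10+(1-q)·2 = q·0+(1-q)·8 ⇒ q(10) = (1-q)(6) ⇒ q = 3/8
P2 indiff ⇒ p·5+(1-p)·1 = p·3+(1-p)·2 ⇒ p(2) = (1-p)(1) ⇒ p = 1/3

p=1/3, q=3/8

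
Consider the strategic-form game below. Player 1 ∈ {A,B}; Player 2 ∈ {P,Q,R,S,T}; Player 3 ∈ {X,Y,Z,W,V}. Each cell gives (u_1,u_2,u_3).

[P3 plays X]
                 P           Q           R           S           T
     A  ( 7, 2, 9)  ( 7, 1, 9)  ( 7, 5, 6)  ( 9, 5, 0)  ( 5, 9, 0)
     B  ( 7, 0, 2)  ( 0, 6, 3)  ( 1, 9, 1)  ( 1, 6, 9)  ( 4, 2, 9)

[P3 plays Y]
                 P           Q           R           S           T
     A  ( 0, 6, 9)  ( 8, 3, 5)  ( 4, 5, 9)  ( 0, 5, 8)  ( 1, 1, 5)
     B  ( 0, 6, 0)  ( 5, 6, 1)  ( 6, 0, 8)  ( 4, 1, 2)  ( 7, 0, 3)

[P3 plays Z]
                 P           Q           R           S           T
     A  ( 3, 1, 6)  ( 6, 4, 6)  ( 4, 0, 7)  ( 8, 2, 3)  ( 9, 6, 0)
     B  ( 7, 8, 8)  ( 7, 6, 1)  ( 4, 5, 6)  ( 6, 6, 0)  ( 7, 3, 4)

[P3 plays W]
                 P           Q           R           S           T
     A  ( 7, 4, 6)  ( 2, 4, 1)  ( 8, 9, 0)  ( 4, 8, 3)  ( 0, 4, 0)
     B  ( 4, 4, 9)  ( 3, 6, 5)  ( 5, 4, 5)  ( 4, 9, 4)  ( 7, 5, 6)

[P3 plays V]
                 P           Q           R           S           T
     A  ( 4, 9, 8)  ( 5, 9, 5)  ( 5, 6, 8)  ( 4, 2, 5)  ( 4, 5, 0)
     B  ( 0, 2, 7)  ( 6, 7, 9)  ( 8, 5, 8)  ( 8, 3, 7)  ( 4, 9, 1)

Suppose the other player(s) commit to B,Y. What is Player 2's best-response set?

u_2(P vs B,Y) = 6
u_2(Q vs B,Y) = 6
u_2(R vs B,Y) = 0
u_2(S vs B,Y) = 1
u_2(T vs B,Y) = 0
max payoff 6 at {P,Q}

BR_2 = {P,Q}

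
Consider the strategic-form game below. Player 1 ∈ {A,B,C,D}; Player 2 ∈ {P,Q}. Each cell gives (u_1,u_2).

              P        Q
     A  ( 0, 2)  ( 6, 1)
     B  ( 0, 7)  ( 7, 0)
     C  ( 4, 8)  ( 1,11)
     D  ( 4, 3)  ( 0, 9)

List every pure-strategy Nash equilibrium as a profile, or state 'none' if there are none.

Equilibria: none

(A,P): not NE [P1→D gives 4>0]
(A,Q): not NE [P1→B gives 7>6; P2→P gives 2>1]
(B,P): not NE [P1→D gives 4>0]
(B,Q): not NE [P2→P gives 7>0]
(C,P): not NE [P2→Q gives 11>8]
(C,Q): not NE [P1→B gives 7>1]
(D,P): not NE [P2→Q gives 9>3]
(D,Q): not NE [P1→B gives 7>0]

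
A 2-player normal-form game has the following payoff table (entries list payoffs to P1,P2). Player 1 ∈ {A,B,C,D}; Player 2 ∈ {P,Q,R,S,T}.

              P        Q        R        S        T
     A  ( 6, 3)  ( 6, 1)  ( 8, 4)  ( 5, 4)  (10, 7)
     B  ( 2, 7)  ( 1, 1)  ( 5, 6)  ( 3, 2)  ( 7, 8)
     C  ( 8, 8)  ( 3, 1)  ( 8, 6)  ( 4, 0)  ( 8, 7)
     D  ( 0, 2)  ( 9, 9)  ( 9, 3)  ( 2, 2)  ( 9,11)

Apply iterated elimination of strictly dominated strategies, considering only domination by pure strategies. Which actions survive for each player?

P1 drop B (A beats it: P:6>2 Q:6>1 R:8>5 S:5>3 T:10>7)
P2 drop Q (T beats it: A:7>1 C:7>1 D:11>9)
P2 drop R (T beats it: A:7>4 C:7>6 D:11>3)
P1 drop D (A beats it: P:6>0 S:5>2 T:10>9)
P2 drop S (T beats it: A:7>4 C:7>0)
P1→{A,C} P2→{P,T}

Remaining: P1:{A,C} P2:{P,T}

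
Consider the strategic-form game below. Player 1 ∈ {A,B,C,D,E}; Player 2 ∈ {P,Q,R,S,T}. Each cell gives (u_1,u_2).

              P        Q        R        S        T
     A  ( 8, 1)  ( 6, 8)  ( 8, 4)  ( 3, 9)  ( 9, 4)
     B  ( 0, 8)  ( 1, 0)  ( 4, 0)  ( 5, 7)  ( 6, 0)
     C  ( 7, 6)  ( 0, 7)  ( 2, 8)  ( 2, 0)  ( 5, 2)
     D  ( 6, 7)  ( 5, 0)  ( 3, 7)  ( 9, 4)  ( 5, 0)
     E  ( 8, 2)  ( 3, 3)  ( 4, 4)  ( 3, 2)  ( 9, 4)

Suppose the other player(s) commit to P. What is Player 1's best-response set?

u_1(A vs P) = 8
u_1(B vs P) = 0
u_1(C vs P) = 7
u_1(D vs P) = 6
u_1(E vs P) = 8
max payoff 8 at {A,E}

argmax u_1 = {A,E}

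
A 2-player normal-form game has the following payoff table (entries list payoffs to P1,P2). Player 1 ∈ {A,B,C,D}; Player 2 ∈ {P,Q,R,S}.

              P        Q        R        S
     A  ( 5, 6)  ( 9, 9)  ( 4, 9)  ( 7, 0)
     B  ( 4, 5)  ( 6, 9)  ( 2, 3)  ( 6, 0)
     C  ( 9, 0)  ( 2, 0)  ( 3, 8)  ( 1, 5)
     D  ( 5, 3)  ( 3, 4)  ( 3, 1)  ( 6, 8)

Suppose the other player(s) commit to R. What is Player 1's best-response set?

P1 best: {A}

u_1(A vs R) = 4
u_1(B vs R) = 2
u_1(C vs R) = 3
u_1(D vs R) = 3
max payoff 4 at {A}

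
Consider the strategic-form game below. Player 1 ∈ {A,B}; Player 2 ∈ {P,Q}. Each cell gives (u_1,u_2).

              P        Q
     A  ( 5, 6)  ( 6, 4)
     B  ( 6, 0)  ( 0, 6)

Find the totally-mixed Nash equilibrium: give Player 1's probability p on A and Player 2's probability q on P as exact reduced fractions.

p=3/4, q=6/7

P1 indiff ⇒ q·5+(1-q)·6 = q·6+(1-q)·0 ⇒ q(-1) = (1-q)(-6) ⇒ q = 6/7
P2 indiff ⇒ p·6+(1-p)·0 = p·4+(1-p)·6 ⇒ p(2) = (1-p)(6) ⇒ p = 3/4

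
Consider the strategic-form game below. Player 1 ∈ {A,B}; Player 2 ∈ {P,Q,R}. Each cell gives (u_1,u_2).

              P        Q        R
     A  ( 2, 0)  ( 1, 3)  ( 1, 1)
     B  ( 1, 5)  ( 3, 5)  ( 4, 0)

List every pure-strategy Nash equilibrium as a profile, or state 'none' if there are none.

Nash profiles: (B,Q)

(A,P): not NE [P2→Q gives 3>0]
(A,Q): not NE [P1→B gives 3>1]
(A,R): not NE [P1→B gives 4>1; P2→Q gives 3>1]
(B,P): not NE [P1→A gives 2>1]
(B,Q): NE
(B,R): not NE [P2→Q gives 5>0]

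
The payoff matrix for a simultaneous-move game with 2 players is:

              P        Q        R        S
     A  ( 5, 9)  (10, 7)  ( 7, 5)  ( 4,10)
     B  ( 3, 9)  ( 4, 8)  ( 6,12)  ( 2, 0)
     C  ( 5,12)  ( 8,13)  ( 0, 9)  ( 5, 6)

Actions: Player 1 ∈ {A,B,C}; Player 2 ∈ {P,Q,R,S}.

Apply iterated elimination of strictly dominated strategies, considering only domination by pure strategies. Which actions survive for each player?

Remaining: P1:{A,C} P2:{P,Q,S}

P1 drop B (A beats it: P:5>3 Q:10>4 R:7>6 S:4>2)
P2 drop R (P beats it: A:9>5 C:12>9)
P1→{A,C} P2→{P,Q,S}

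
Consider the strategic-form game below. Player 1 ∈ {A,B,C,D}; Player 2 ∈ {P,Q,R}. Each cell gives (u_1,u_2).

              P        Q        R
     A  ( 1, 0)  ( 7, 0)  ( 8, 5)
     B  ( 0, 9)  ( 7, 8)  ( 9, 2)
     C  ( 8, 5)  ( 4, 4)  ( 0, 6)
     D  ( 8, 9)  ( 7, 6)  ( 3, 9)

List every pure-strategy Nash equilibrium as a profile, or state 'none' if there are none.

PSNE = {(D,P)}

(A,P): not NE [P1→D gives 8>1; P2→R gives 5>0]
(A,Q): not NE [P2→R gives 5>0]
(A,R): not NE [P1→B gives 9>8]
(B,P): not NE [P1→D gives 8>0]
(B,Q): not NE [P2→P gives 9>8]
(B,R): not NE [P2→P gives 9>2]
(C,P): not NE [P2→R gives 6>5]
(C,Q): not NE [P1→D gives 7>4; P2→R gives 6>4]
(C,R): not NE [P1→B gives 9>0]
(D,P): NE
(D,Q): not NE [P2→R gives 9>6]
(D,R): not NE [P1→B gives 9>3]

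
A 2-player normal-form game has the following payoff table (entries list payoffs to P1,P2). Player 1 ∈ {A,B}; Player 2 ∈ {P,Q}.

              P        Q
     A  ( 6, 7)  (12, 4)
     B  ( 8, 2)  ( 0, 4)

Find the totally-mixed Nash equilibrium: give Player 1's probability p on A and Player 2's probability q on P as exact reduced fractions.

p=2/5, q=6/7

P1 indiff ⇒ q·6+(1-q)·12 = q·8+(1-q)·0 ⇒ q(-2) = (1-q)(-12) ⇒ q = 6/7
P2 indiff ⇒ p·7+(1-p)·2 = p·4+(1-p)·4 ⇒ p(3) = (1-p)(2) ⇒ p = 2/5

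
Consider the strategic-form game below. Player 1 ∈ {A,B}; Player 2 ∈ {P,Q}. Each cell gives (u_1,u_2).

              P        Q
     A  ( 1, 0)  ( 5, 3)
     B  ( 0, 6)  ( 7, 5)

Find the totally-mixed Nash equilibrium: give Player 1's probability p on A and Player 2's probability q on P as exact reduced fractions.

P1 indiff ⇒ q·1+(1-q)·5 = q·0+(1-q)·7 ⇒ q(1) = (1-q)(2) ⇒ q = 2/3
P2 indiff ⇒ p·0+(1-p)·6 = p·3+(1-p)·5 ⇒ p(-3) = (1-p)(-1) ⇒ p = 1/4

P1 mixes 1/4 on A; P2 mixes 2/3 on P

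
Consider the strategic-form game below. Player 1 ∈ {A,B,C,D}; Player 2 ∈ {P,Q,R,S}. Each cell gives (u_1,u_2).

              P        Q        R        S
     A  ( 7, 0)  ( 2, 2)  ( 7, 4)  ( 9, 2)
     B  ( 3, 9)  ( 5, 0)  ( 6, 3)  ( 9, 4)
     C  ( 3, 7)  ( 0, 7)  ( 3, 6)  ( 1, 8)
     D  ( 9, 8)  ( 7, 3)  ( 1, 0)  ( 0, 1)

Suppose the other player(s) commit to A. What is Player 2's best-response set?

BR_2 = {R}

u_2(P vs A) = 0
u_2(Q vs A) = 2
u_2(R vs A) = 4
u_2(S vs A) = 2
max payoff 4 at {R}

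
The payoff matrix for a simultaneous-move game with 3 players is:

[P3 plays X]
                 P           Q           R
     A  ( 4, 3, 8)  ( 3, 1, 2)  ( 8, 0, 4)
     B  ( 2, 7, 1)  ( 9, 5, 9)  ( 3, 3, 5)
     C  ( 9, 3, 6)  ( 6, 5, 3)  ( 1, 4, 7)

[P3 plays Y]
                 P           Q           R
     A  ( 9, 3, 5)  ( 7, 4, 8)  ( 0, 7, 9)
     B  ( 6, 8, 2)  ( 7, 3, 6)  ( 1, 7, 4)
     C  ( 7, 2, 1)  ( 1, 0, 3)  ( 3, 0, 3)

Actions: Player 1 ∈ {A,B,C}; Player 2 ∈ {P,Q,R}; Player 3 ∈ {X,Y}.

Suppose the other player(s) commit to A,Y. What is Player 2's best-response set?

u_2(P vs A,Y) = 3
u_2(Q vs A,Y) = 4
u_2(R vs A,Y) = 7
max payoff 7 at {R}

BR_2 = {R}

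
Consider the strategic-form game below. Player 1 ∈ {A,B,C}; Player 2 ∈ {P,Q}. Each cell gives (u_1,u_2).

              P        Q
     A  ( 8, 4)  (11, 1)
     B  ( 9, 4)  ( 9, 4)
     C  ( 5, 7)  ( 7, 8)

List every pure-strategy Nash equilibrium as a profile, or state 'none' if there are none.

(A,P): not NE [P1→B gives 9>8]
(A,Q): not NE [P2→P gives 4>1]
(B,P): NE
(B,Q): not NE [P1→A gives 11>9]
(C,P): not NE [P1→B gives 9>5; P2→Q gives 8>7]
(C,Q): not NE [P1→A gives 11>7]

NE set: (B,P)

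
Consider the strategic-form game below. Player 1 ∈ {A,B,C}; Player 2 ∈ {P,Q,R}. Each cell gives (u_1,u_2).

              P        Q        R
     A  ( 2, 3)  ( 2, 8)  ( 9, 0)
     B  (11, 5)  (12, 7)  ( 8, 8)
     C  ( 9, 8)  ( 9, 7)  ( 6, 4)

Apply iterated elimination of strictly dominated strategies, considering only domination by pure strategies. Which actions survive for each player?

Survivors P1:{A,B} P2:{Q,R}

P1 drop C (B beats it: P:11>9 Q:12>9 R:8>6)
P2 drop P (Q beats it: A:8>3 B:7>5)
P1→{A,B} P2→{Q,R}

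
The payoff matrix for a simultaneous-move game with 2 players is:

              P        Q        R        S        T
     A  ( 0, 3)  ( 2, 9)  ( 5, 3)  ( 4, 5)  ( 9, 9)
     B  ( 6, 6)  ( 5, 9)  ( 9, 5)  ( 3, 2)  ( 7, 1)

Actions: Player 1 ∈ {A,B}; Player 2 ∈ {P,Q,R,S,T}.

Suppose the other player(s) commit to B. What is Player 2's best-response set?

argmax u_2 = {Q}

u_2(P vs B) = 6
u_2(Q vs B) = 9
u_2(R vs B) = 5
u_2(S vs B) = 2
u_2(T vs B) = 1
max payoff 9 at {Q}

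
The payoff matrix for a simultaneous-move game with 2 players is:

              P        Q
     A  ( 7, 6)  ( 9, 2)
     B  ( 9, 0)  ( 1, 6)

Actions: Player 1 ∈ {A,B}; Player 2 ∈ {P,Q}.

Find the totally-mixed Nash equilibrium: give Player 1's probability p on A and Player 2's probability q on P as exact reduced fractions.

P1 mixes 3/5 on A; P2 mixes 4/5 on P

P1 indiff ⇒ q·7+(1-q)·9 = q·9+(1-q)·1 ⇒ q(-2) = (1-q)(-8) ⇒ q = 4/5
P2 indiff ⇒ p·6+(1-p)·0 = p·2+(1-p)·6 ⇒ p(4) = (1-p)(6) ⇒ p = 3/5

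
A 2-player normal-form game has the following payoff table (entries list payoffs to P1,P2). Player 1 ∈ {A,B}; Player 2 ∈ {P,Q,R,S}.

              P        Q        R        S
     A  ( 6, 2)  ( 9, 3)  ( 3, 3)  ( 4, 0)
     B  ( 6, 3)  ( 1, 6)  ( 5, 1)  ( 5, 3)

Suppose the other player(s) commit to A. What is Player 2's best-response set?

BR_2 = {Q,R}

u_2(P vs A) = 2
u_2(Q vs A) = 3
u_2(R vs A) = 3
u_2(S vs A) = 0
max payoff 3 at {Q,R}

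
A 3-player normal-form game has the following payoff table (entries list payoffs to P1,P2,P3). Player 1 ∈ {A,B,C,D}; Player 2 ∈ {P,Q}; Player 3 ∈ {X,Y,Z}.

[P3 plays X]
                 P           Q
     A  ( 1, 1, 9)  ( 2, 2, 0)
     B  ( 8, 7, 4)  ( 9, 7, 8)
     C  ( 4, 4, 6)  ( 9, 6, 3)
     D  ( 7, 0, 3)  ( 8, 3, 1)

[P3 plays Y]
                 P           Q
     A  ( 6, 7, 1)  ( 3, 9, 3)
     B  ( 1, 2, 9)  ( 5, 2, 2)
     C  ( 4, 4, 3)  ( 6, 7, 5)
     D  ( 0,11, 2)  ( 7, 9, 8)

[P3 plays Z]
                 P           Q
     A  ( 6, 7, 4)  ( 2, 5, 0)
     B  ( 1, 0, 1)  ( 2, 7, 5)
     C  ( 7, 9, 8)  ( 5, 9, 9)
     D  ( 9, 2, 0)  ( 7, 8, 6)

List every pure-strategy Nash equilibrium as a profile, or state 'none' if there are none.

Nash profiles: (B,Q,X)

(A,P,X): not NE [P1→B gives 8>1; P2→Q gives 2>1]
(A,P,Y): not NE [P2→Q gives 9>7; P3→X gives 9>1]
(A,P,Z): not NE [P1→D gives 9>6; P3→X gives 9>4]
(A,Q,X): not NE [P1→C gives 9>2; P3→Y gives 3>0]
(A,Q,Y): not NE [P1→D gives 7>3]
(A,Q,Z): not NE [P1→D gives 7>2; P2→P gives 7>5; P3→Y gives 3>0]
(B,P,X): not NE [P3→Y gives 9>4]
(B,P,Y): not NE [P1→A gives 6>1]
(B,P,Z): not NE [P1→D gives 9>1; P2→Q gives 7>0; P3→Y gives 9>1]
(B,Q,X): NE
(B,Q,Y): not NE [P1→D gives 7>5; P3→X gives 8>2]
(B,Q,Z): not NE [P1→D gives 7>2; P3→X gives 8>5]
(C,P,X): not NE [P1→B gives 8>4; P2→Q gives 6>4; P3→Z gives 8>6]
(C,P,Y): not NE [P1→A gives 6>4; P2→Q gives 7>4; P3→Z gives 8>3]
(C,P,Z): not NE [P1→D gives 9>7]
(C,Q,X): not NE [P3→Z gives 9>3]
(C,Q,Y): not NE [P1→D gives 7>6; P3→Z gives 9>5]
(C,Q,Z): not NE [P1→D gives 7>5]
(D,P,X): not NE [P1→B gives 8>7; P2→Q gives 3>0]
(D,P,Y): not NE [P1→A gives 6>0; P3→X gives 3>2]
(D,P,Z): not NE [P2→Q gives 8>2; P3→X gives 3>0]
(D,Q,X): not NE [P1→C gives 9>8; P3→Y gives 8>1]
(D,Q,Y): not NE [P2→P gives 11>9]
(D,Q,Z): not NE [P3→Y gives 8>6]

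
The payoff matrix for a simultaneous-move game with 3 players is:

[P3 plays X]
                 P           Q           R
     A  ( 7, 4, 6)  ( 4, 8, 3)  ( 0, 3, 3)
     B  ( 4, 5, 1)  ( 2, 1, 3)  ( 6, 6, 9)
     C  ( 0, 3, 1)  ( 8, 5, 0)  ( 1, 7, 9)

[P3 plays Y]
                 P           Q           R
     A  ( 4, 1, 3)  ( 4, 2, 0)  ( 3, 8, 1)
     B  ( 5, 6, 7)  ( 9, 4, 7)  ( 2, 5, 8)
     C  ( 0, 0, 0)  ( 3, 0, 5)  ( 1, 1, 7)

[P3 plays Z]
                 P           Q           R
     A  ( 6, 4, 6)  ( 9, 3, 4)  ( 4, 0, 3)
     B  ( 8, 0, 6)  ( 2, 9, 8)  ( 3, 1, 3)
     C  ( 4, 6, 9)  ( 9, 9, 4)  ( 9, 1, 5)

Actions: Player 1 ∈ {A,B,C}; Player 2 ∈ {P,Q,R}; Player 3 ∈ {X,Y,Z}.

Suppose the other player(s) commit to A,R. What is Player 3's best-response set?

argmax u_3 = {X,Z}

u_3(X vs A,R) = 3
u_3(Y vs A,R) = 1
u_3(Z vs A,R) = 3
max payoff 3 at {X,Z}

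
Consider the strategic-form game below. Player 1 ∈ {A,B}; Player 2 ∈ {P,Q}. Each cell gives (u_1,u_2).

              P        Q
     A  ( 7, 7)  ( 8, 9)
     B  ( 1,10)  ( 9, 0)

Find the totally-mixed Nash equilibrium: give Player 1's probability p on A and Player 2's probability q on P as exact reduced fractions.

p=5/6, q=1/7

P1 indiff ⇒ q·7+(1-q)·8 = q·1+(1-q)·9 ⇒ q(6) = (1-q)(1) ⇒ q = 1/7
P2 indiff ⇒ p·7+(1-p)·10 = p·9+(1-p)·0 ⇒ p(-2) = (1-p)(-10) ⇒ p = 5/6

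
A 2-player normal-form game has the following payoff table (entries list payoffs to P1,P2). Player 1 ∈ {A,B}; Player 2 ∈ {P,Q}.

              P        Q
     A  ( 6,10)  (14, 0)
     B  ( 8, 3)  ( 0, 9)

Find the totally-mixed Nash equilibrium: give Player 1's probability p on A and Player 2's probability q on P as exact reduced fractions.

P1 mixes 3/8 on A; P2 mixes 7/8 on P

P1 indiff ⇒ q·6+(1-q)·14 = q·8+(1-q)·0 ⇒ q(-2) = (1-q)(-14) ⇒ q = 7/8
P2 indiff ⇒ p·10+(1-p)·3 = p·0+(1-p)·9 ⇒ p(10) = (1-p)(6) ⇒ p = 3/8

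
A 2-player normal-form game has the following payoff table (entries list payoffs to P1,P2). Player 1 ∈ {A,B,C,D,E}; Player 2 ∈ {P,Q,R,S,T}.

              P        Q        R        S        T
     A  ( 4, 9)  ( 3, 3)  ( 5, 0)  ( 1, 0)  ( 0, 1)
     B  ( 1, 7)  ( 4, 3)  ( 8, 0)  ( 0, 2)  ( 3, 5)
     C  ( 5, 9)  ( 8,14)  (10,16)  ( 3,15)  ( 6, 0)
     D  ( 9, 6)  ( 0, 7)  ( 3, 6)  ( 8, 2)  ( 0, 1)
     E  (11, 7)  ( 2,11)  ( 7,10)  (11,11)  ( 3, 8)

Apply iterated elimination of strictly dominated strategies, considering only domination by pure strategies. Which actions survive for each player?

P1 drop A (C beats it: P:5>4 Q:8>3 R:10>5 S:3>1 T:6>0)
P1 drop B (C beats it: P:5>1 Q:8>4 R:10>8 S:3>0 T:6>3)
P1 drop D (E beats it: P:11>9 Q:2>0 R:7>3 S:11>8 T:3>0)
P2 drop P (Q beats it: C:14>9 E:11>7)
P2 drop T (Q beats it: C:14>0 E:11>8)
P1→{C,E} P2→{Q,R,S}

IESDS → P1:{C,E} P2:{Q,R,S}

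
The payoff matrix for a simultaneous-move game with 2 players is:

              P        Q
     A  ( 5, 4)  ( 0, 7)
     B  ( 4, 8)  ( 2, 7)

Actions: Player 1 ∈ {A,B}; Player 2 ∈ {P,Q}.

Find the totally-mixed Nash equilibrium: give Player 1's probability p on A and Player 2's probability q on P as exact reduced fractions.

(p,q) = (1/4, 2/3)

P1 indiff ⇒ q·5+(1-q)·0 = q·4+(1-q)·2 ⇒ q(1) = (1-q)(2) ⇒ q = 2/3
P2 indiff ⇒ p·4+(1-p)·8 = p·7+(1-p)·7 ⇒ p(-3) = (1-p)(-1) ⇒ p = 1/4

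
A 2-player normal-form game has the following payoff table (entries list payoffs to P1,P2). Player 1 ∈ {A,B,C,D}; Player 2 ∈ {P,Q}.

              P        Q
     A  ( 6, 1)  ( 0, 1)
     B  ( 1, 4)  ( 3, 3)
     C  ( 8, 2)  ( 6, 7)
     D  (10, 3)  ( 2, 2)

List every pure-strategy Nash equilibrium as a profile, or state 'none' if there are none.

(A,P): not NE [P1→D gives 10>6]
(A,Q): not NE [P1→C gives 6>0]
(B,P): not NE [P1→D gives 10>1]
(B,Q): not NE [P1→C gives 6>3; P2→P gives 4>3]
(C,P): not NE [P1→D gives 10>8; P2→Q gives 7>2]
(C,Q): NE
(D,P): NE
(D,Q): not NE [P1→C gives 6>2; P2→P gives 3>2]

NE set: (C,Q), (D,P)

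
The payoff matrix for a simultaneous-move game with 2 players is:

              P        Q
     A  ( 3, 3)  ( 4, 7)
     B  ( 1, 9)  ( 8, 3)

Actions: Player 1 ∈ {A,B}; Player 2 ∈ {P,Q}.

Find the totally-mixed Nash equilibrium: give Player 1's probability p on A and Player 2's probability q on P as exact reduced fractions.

P1 indiff ⇒ q·3+(1-q)·4 = q·1+(1-q)·8 ⇒ q(2) = (1-q)(4) ⇒ q = 2/3
P2 indiff ⇒ p·3+(1-p)·9 = p·7+(1-p)·3 ⇒ p(-4) = (1-p)(-6) ⇒ p = 3/5

(p,q) = (3/5, 2/3)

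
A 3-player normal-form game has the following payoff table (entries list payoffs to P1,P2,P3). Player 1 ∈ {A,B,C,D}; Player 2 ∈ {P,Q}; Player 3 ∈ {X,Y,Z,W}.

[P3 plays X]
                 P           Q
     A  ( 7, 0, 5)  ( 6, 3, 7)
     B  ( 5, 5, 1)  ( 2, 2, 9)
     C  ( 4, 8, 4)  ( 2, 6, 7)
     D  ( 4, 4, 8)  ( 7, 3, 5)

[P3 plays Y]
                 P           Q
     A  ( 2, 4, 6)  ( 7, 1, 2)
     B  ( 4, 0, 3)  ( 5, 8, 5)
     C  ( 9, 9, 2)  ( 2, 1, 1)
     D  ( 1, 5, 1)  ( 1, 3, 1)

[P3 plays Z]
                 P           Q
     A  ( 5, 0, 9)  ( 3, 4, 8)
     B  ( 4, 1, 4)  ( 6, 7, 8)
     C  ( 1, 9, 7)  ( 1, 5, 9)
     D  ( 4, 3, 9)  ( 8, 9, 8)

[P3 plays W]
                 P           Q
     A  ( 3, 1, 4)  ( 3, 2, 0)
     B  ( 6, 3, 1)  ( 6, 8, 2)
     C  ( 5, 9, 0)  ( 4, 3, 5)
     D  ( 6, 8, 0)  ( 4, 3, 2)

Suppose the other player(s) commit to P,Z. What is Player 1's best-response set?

u_1(A vs P,Z) = 5
u_1(B vs P,Z) = 4
u_1(C vs P,Z) = 1
u_1(D vs P,Z) = 4
max payoff 5 at {A}

P1 best: {A}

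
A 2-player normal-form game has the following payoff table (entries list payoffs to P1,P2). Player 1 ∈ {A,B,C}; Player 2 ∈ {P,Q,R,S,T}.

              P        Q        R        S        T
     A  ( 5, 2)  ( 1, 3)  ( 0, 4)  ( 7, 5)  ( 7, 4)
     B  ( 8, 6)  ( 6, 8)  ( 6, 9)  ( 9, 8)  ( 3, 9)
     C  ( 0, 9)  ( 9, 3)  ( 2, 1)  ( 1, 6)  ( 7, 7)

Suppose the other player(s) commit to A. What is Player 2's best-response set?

P2 best: {S}

u_2(P vs A) = 2
u_2(Q vs A) = 3
u_2(R vs A) = 4
u_2(S vs A) = 5
u_2(T vs A) = 4
max payoff 5 at {S}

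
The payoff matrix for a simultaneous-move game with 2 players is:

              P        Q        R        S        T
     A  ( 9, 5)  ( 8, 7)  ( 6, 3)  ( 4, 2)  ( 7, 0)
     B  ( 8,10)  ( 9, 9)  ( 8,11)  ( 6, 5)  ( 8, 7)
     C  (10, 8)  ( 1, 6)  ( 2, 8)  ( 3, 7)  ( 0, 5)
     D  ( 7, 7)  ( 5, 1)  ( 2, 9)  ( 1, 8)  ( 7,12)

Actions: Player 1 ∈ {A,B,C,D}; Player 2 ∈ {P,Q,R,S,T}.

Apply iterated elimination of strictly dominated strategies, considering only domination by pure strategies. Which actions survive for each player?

P1 drop D (B beats it: P:8>7 Q:9>5 R:8>2 S:6>1 T:8>7)
P2 drop S (P beats it: A:5>2 B:10>5 C:8>7)
P2 drop T (P beats it: A:5>0 B:10>7 C:8>5)
P1→{A,B,C} P2→{P,Q,R}

IESDS → P1:{A,B,C} P2:{P,Q,R}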